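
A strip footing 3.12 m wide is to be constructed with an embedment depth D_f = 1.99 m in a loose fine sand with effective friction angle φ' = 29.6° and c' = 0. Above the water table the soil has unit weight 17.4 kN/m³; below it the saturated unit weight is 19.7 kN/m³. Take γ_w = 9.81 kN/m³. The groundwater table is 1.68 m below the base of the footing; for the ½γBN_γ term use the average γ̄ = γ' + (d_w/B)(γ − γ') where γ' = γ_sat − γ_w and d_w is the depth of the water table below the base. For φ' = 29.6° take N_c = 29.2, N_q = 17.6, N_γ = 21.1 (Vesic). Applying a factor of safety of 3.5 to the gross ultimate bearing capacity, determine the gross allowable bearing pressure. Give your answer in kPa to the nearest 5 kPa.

q_all ≈ 305 kPa

Overburden at base level: q = 17.4 × 1.99 = 34.626 kPa.
The water table is 1.68 m below the base (< B = 3.12 m), so the ½γBN_γ term uses γ̄ = γ' + (d_w/B)(γ − γ') = 9.89 + (1.68/3.12)(17.4 − 9.89) = 13.934 kN/m³.
Surcharge term q·N_q = 34.626 × 17.6 = 609.42 kPa; self-weight term 0.5·γ·B·N_γ = 0.5 × 13.934 × 3.12 × 21.1 = 458.65 kPa.
q_ult = 609.42 + 458.65 = 1068.1 kPa.
q_all = q_ult / FS = 1068.1 / 3.5 = 305.16 kPa.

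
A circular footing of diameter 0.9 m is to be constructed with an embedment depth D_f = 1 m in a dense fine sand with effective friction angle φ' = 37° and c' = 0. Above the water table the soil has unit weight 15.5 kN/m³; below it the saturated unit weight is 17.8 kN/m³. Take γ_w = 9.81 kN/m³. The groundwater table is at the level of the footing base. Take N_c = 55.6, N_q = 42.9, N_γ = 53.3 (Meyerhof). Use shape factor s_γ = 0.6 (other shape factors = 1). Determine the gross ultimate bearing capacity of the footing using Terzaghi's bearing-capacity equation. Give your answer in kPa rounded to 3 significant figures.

q_ult ≈ 780 kPa

Overburden at base level: q = 15.5 × 1 = 15.5 kPa.
Below the base the soil is submerged, so the ½γBN_γ term uses γ' = 17.8 − 9.81 = 7.99 kN/m³.
Surcharge term q·N_q = 15.5 × 42.9 = 664.95 kPa; self-weight term 0.5·γ·B·N_γ·s_γ = 0.5 × 7.99 × 0.9 × 53.3 × 0.6 = 114.98 kPa.
q_ult = 664.95 + 114.98 = 779.93 kPa.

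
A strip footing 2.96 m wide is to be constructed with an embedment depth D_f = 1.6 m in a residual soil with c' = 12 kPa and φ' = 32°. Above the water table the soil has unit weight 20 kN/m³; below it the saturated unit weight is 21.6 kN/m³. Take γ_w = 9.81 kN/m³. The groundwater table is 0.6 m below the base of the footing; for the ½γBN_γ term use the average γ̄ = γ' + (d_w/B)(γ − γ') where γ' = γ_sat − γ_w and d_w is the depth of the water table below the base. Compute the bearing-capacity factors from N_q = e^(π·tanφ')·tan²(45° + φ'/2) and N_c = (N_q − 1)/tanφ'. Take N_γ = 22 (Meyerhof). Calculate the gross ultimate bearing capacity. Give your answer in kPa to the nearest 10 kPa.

tan32° = 0.6249, so N_q = e^(π×0.6249)·tan²(61°) = 7.121 × 3.255 = 23.18.
N_c = (23.18 − 1)/tan32° = 35.49.
q = γ·D_f = 20 × 1.6 = 32 kPa.
γ' = 11.79 kN/m³; averaging over the depth B below the base, γ̄ = γ' + (d_w/B)(γ − γ') = 13.454 kN/m³.
c·N_c = 12 × 35.49 = 425.88 kPa
q·N_q = 32 × 23.177 = 741.66 kPa
0.5·γ·B·N_γ = 0.5 × 13.454 × 2.96 × 22 = 438.07 kPa
q_ult = 425.88 + 741.66 + 438.07 = 1605.6 kPa.

q_ult ≈ 1610 kPa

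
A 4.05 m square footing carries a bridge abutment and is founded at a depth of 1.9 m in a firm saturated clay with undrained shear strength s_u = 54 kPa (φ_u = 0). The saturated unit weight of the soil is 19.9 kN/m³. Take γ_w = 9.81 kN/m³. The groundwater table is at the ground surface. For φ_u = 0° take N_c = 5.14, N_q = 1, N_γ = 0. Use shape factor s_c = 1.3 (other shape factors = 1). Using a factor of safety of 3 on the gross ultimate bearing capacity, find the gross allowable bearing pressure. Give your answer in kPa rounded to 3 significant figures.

q_all ≈ 127 kPa

Water table at ground surface, so effective unit weight γ' = 19.9 − 9.81 = 10.09 kN/m³ is used throughout; overburden q = 10.09 × 1.9 = 19.171 kPa.
Cohesion term c·N_c·s_c = 54 × 5.14 × 1.3 = 360.83 kPa; surcharge term q·N_q = 19.171 × 1 = 19.171 kPa.
q_ult = 360.83 + 19.171 = 380 kPa.
q_all = 380 / 3 = 126.67 kPa.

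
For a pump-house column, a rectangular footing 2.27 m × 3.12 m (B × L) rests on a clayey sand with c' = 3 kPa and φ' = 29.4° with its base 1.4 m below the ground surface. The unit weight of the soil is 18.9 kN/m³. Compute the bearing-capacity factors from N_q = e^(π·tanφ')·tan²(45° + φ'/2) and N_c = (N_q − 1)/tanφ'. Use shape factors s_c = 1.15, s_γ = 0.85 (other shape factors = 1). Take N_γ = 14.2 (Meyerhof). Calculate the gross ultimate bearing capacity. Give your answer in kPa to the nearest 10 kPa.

q_ult ≈ 810 kPa

tan29.4° = 0.5635, so N_q = e^(π×0.5635)·tan²(59.7°) = 5.872 × 2.929 = 17.2.
N_c = (17.2 − 1)/tan29.4° = 28.74.
Overburden at base level: q = 18.9 × 1.4 = 26.46 kPa.
Cohesion term c·N_c·s_c = 3 × 28.744 × 1.15 = 99.166 kPa; surcharge term q·N_q = 26.46 × 17.196 = 455.02 kPa; self-weight term 0.5·γ·B·N_γ·s_γ = 0.5 × 18.9 × 2.27 × 14.2 × 0.85 = 258.92 kPa.
q_ult = 99.166 + 455.02 + 258.92 = 813.1 kPa.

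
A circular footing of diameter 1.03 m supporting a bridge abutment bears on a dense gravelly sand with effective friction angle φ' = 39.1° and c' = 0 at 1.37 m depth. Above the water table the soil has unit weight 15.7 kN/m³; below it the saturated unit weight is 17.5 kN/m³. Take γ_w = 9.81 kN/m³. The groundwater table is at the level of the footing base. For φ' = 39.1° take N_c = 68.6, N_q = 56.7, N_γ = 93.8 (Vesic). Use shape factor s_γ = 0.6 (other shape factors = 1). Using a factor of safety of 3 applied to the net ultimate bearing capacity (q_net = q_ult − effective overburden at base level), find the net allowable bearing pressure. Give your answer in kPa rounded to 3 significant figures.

q_all(net) ≈ 474 kPa

Overburden at base level: q = 15.7 × 1.37 = 21.509 kPa.
Below the base the soil is submerged, so the ½γBN_γ term uses γ' = 17.5 − 9.81 = 7.69 kN/m³.
Surcharge term q·N_q = 21.509 × 56.7 = 1219.6 kPa; self-weight term 0.5·γ·B·N_γ·s_γ = 0.5 × 7.69 × 1.03 × 93.8 × 0.6 = 222.89 kPa.
q_ult = 1219.6 + 222.89 = 1442.4 kPa.
Net ultimate: q_net = 1442.4 − 21.509 = 1420.9 kPa.
q_all(net) = 1420.9 / 3 = 473.65 kPa.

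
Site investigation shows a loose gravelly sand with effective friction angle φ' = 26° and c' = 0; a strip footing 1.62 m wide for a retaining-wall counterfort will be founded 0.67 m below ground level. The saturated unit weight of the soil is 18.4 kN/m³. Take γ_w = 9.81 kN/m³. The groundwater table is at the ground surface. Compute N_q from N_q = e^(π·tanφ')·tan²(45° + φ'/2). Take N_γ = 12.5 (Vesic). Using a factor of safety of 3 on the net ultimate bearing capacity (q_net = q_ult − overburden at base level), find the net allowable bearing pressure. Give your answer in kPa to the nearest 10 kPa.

q_all(net) ≈ 50 kPa

N_q = e^(π·tan26°)·tan²(58°) = 11.85.
γ' = 18.4 − 9.81 = 8.59 kN/m³ (submerged throughout). q = 8.59 × 0.67 = 5.7553 kPa; the same γ' applies in the ½γBN_γ term.
q·N_q = 5.7553 × 11.854 = 68.224 kPa
0.5·γ·B·N_γ = 0.5 × 8.59 × 1.62 × 12.5 = 86.974 kPa
q_ult = 68.224 + 86.974 = 155.2 kPa.
q_net = 155.2 − 5.7553 = 149.44 kPa.
q_all(net) = 149.44 / 3 = 49.814 kPa.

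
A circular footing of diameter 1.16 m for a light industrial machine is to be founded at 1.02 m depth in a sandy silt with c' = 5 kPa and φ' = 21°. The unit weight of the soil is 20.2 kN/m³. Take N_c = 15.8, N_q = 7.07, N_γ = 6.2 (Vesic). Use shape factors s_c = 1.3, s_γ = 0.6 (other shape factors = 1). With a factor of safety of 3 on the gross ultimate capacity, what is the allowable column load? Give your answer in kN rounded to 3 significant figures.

P_all ≈ 103 kN

q = γ·D_f = 20.2 × 1.02 = 20.604 kPa.
c·N_c·s_c = 5 × 15.8 × 1.3 = 102.7 kPa
q·N_q = 20.604 × 7.07 = 145.67 kPa
0.5·γ·B·N_γ·s_γ = 0.5 × 20.2 × 1.16 × 6.2 × 0.6 = 43.584 kPa
q_ult = 102.7 + 145.67 + 43.584 = 291.95 kPa.
Gross allowable pressure q_all = 291.95 / 3 = 97.318 kPa.
Footing area = 1.0568 m², so allowable column load = 97.318 × 1.0568 = 102.85 kN.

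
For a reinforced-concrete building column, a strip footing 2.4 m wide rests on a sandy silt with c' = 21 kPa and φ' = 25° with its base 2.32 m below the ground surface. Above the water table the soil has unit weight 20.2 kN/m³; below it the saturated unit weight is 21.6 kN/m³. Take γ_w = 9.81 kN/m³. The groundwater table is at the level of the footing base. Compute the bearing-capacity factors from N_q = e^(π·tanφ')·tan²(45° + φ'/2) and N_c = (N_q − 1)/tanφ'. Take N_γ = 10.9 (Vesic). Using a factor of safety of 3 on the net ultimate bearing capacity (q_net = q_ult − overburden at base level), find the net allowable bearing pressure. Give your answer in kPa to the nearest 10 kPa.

N_q = e^(π·tan25°)·tan²(57.5°) = 10.66; N_c = (N_q − 1)/tanφ' = 20.72.
Overburden at base level: q = 20.2 × 2.32 = 46.864 kPa.
Below the base the soil is submerged, so the ½γBN_γ term uses γ' = 21.6 − 9.81 = 11.79 kN/m³.
Cohesion term c·N_c = 21 × 20.721 = 435.13 kPa; surcharge term q·N_q = 46.864 × 10.662 = 499.67 kPa; self-weight term 0.5·γ·B·N_γ = 0.5 × 11.79 × 2.4 × 10.9 = 154.21 kPa.
q_ult = 435.13 + 499.67 + 154.21 = 1089 kPa.
q_net = 1089 − 46.864 = 1042.2 kPa.
q_all(net) = 1042.2 / 3 = 347.38 kPa.

q_all(net) ≈ 350 kPa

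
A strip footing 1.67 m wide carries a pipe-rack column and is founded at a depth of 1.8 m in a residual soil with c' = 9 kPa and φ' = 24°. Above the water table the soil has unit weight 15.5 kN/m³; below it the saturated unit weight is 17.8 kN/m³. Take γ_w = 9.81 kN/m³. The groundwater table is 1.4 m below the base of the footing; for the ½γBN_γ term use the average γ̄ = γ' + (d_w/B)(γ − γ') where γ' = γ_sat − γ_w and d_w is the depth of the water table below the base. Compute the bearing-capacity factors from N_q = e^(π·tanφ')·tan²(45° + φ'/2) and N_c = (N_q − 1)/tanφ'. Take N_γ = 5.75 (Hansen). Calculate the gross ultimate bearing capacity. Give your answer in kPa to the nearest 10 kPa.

q_ult ≈ 510 kPa

tan24° = 0.4452, so N_q = e^(π×0.4452)·tan²(57°) = 4.05 × 2.371 = 9.6.
N_c = (9.6 − 1)/tan24° = 19.32.
q = γ·D_f = 15.5 × 1.8 = 27.9 kPa.
γ' = 7.99 kN/m³; averaging over the depth B below the base, γ̄ = γ' + (d_w/B)(γ − γ') = 14.286 kN/m³.
c·N_c = 9 × 19.324 = 173.91 kPa
q·N_q = 27.9 × 9.6034 = 267.93 kPa
0.5·γ·B·N_γ = 0.5 × 14.286 × 1.67 × 5.75 = 68.59 kPa
q_ult = 173.91 + 267.93 + 68.59 = 510.44 kPa.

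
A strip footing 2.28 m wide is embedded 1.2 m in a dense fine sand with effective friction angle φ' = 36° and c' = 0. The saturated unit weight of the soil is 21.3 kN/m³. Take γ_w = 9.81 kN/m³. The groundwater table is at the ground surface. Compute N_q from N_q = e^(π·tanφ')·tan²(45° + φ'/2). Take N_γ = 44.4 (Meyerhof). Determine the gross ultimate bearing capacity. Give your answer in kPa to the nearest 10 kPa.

tan36° = 0.7265, so N_q = e^(π×0.7265)·tan²(63°) = 9.801 × 3.852 = 37.75.
Water table at ground surface, so effective unit weight γ' = 21.3 − 9.81 = 11.49 kN/m³ is used throughout; overburden q = 11.49 × 1.2 = 13.788 kPa; the same γ' applies in the ½γBN_γ term.
Surcharge term q·N_q = 13.788 × 37.752 = 520.53 kPa; self-weight term 0.5·γ·B·N_γ = 0.5 × 11.49 × 2.28 × 44.4 = 581.58 kPa.
q_ult = 520.53 + 581.58 = 1102.1 kPa.

q_ult ≈ 1100 kPa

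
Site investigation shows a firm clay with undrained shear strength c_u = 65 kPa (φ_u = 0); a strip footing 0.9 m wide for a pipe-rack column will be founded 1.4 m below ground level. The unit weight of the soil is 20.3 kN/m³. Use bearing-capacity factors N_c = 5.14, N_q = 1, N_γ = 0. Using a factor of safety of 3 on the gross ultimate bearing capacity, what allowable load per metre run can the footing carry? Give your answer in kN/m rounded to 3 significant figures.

Overburden at base level: q = 20.3 × 1.4 = 28.42 kPa.
Cohesion term c·N_c = 65 × 5.14 = 334.1 kPa; surcharge term q·N_q = 28.42 × 1 = 28.42 kPa.
q_ult = 334.1 + 28.42 = 362.52 kPa.
Gross allowable pressure q_all = 362.52 / 3 = 120.84 kPa.
Allowable wall load = q_all × B = 120.84 × 0.9 = 108.76 kN per metre run.

≈ 109 kN/m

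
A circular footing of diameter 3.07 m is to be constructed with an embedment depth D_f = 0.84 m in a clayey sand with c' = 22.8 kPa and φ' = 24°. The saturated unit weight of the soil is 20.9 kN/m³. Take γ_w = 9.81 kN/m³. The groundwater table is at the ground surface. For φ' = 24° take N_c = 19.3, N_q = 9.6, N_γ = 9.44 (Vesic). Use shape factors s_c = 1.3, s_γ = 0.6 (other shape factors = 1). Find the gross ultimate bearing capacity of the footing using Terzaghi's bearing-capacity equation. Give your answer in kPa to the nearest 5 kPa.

With the water table at the surface the whole profile is submerged: γ' = 20.9 − 9.81 = 11.09 kN/m³, so q = γ'·D_f = 9.3156 kPa; the same γ' applies in the ½γBN_γ term.
q_ult = c·N_c·s_c + q·N_q + 0.5·γ·B·N_γ·s_γ
     = 22.8 × 19.3 × 1.3 + 9.3156 × 9.6 + 0.5 × 11.09 × 3.07 × 9.44 × 0.6
     = 572.05 + 89.43 + 96.419 = 757.9 kPa.

q_ult ≈ 760 kPa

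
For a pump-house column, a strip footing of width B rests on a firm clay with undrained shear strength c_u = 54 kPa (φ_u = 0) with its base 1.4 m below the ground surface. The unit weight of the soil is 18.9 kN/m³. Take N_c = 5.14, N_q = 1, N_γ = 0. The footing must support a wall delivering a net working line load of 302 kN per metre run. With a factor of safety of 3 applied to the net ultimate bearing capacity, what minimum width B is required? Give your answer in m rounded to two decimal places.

B = 3.26 m

q = γ·D_f = 18.9 × 1.4 = 26.46 kPa.
c·N_c = 54 × 5.14 = 277.56 kPa
q·N_q = 26.46 × 1 = 26.46 kPa
q_ult = 277.56 + 26.46 = 304.02 kPa.
For φ = 0 the ½γBN_γ term vanishes, so q_ult is independent of B. q_net = 304.02 − 26.46 = 277.56 kPa; q_all(net) = 277.56/3 = 92.52 kPa.
Required width B = w / q_all(net) = 302 / 92.52 = 3.264 m.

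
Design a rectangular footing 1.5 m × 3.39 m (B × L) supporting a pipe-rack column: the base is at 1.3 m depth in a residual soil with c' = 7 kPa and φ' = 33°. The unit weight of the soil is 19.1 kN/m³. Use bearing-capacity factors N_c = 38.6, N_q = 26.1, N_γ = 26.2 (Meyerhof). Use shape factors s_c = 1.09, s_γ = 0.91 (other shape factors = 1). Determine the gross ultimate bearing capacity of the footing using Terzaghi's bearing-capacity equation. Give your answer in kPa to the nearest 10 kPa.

Overburden at base level: q = 19.1 × 1.3 = 24.83 kPa.
Cohesion term c·N_c·s_c = 7 × 38.6 × 1.09 = 294.52 kPa; surcharge term q·N_q = 24.83 × 26.1 = 648.06 kPa; self-weight term 0.5·γ·B·N_γ·s_γ = 0.5 × 19.1 × 1.5 × 26.2 × 0.91 = 341.54 kPa.
q_ult = 294.52 + 648.06 + 341.54 = 1284.1 kPa.

q_ult ≈ 1280 kPa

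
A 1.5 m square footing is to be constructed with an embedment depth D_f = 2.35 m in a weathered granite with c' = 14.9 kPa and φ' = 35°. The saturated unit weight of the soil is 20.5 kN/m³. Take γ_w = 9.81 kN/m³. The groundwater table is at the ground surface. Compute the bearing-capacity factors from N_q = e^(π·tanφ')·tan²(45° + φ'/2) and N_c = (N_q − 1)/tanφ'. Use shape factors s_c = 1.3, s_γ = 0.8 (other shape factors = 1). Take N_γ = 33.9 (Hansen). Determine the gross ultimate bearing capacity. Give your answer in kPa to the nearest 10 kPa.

tan35° = 0.7002, so N_q = e^(π×0.7002)·tan²(62.5°) = 9.023 × 3.69 = 33.3.
N_c = (33.3 − 1)/tan35° = 46.12.
With the water table at the surface the whole profile is submerged: γ' = 20.5 − 9.81 = 10.69 kN/m³, so q = γ'·D_f = 25.122 kPa; the same γ' applies in the ½γBN_γ term.
q_ult = c·N_c·s_c + q·N_q + 0.5·γ·B·N_γ·s_γ
     = 14.9 × 46.124 × 1.3 + 25.122 × 33.296 + 0.5 × 10.69 × 1.5 × 33.9 × 0.8
     = 893.41 + 836.45 + 217.43 = 1947.3 kPa.

q_ult ≈ 1950 kPa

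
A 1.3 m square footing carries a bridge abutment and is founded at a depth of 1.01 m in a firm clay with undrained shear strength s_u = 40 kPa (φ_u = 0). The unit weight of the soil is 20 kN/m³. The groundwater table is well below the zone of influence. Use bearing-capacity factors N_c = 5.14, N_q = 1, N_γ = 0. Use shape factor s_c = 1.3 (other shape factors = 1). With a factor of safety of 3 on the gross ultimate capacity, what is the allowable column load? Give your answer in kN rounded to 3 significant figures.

Overburden at base level: q = 20 × 1.01 = 20.2 kPa.
Cohesion term c·N_c·s_c = 40 × 5.14 × 1.3 = 267.28 kPa; surcharge term q·N_q = 20.2 × 1 = 20.2 kPa.
q_ult = 267.28 + 20.2 = 287.48 kPa.
Gross allowable pressure q_all = 287.48 / 3 = 95.827 kPa.
Footing area = 1.69 m², so allowable column load = 95.827 × 1.69 = 161.95 kN.

P_all ≈ 162 kN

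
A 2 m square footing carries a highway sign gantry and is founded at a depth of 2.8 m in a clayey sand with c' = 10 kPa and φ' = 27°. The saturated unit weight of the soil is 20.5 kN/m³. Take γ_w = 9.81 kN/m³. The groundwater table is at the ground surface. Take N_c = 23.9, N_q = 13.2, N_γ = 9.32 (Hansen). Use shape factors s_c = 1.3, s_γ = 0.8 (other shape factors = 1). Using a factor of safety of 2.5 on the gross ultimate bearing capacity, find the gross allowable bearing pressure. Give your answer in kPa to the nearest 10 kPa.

γ' = 20.5 − 9.81 = 10.69 kN/m³ (submerged throughout). q = 10.69 × 2.8 = 29.932 kPa; the same γ' applies in the ½γBN_γ term.
c·N_c·s_c = 10 × 23.9 × 1.3 = 310.7 kPa
q·N_q = 29.932 × 13.2 = 395.1 kPa
0.5·γ·B·N_γ·s_γ = 0.5 × 10.69 × 2 × 9.32 × 0.8 = 79.705 kPa
q_ult = 310.7 + 395.1 + 79.705 = 785.51 kPa.
q_all = 785.51 / 2.5 = 314.2 kPa.

q_all ≈ 310 kPa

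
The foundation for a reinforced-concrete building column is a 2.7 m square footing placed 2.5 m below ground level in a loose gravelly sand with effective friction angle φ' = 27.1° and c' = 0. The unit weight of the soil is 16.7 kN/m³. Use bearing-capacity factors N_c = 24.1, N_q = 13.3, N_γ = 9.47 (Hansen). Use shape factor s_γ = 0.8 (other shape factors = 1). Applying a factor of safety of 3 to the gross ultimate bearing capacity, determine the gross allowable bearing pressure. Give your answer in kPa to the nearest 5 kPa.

Overburden at base level: q = 16.7 × 2.5 = 41.75 kPa.
Surcharge term q·N_q = 41.75 × 13.3 = 555.27 kPa; self-weight term 0.5·γ·B·N_γ·s_γ = 0.5 × 16.7 × 2.7 × 9.47 × 0.8 = 170.8 kPa.
q_ult = 555.27 + 170.8 = 726.08 kPa.
q_all = q_ult / FS = 726.08 / 3 = 242.03 kPa.

q_all ≈ 240 kPa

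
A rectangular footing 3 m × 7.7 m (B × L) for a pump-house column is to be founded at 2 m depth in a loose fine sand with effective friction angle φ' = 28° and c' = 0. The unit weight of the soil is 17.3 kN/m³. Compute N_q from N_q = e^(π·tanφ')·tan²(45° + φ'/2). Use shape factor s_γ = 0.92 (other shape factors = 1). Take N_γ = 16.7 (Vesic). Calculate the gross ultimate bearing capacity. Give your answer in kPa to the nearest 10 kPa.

q_ult ≈ 910 kPa

tan28° = 0.5317, so N_q = e^(π×0.5317)·tan²(59°) = 5.314 × 2.77 = 14.72.
q = γ·D_f = 17.3 × 2 = 34.6 kPa.
q·N_q = 34.6 × 14.72 = 509.31 kPa
0.5·γ·B·N_γ·s_γ = 0.5 × 17.3 × 3 × 16.7 × 0.92 = 398.7 kPa
q_ult = 509.31 + 398.7 = 908 kPa.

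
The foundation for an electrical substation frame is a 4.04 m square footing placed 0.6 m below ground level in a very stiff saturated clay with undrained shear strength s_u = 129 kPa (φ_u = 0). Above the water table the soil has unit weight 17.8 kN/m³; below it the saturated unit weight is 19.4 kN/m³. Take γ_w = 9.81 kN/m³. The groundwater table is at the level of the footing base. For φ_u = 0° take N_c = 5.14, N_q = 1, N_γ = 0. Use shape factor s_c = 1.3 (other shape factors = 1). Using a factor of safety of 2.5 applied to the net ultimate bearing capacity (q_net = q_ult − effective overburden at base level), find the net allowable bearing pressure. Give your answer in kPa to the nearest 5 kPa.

Effective surcharge at the founding depth q = γ·D_f = 17.8 × 0.6 = 10.68 kPa.
q_ult = c·N_c·s_c + q·N_q
     = 129 × 5.14 × 1.3 + 10.68 × 1
     = 861.98 + 10.68 = 872.66 kPa.
Net ultimate: q_net = 872.66 − 10.68 = 861.98 kPa.
q_all(net) = 861.98 / 2.5 = 344.79 kPa.

q_all(net) ≈ 345 kPa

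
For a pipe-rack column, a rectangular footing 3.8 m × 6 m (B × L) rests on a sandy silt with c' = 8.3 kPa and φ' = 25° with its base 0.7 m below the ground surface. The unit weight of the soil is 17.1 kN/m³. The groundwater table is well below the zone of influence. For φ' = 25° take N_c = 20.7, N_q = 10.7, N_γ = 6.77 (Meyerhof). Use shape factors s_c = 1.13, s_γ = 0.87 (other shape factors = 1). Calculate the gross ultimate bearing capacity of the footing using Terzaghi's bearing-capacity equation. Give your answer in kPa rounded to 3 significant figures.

q_ult ≈ 514 kPa

q = γ·D_f = 17.1 × 0.7 = 11.97 kPa.
c·N_c·s_c = 8.3 × 20.7 × 1.13 = 194.15 kPa
q·N_q = 11.97 × 10.7 = 128.08 kPa
0.5·γ·B·N_γ·s_γ = 0.5 × 17.1 × 3.8 × 6.77 × 0.87 = 191.36 kPa
q_ult = 194.15 + 128.08 + 191.36 = 513.59 kPa.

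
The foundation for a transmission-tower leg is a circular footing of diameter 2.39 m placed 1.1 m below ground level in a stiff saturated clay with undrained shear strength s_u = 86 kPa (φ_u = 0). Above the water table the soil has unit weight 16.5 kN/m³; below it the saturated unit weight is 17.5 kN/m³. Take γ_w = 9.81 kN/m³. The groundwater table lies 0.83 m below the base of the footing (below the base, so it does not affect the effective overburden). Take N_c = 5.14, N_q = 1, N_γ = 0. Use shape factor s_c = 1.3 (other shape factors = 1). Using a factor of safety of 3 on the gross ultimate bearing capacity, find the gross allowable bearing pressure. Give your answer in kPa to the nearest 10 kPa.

Overburden at base level: q = 16.5 × 1.1 = 18.15 kPa.
Cohesion term c·N_c·s_c = 86 × 5.14 × 1.3 = 574.65 kPa; surcharge term q·N_q = 18.15 × 1 = 18.15 kPa.
q_ult = 574.65 + 18.15 = 592.8 kPa.
q_all = 592.8 / 3 = 197.6 kPa.

q_all ≈ 200 kPa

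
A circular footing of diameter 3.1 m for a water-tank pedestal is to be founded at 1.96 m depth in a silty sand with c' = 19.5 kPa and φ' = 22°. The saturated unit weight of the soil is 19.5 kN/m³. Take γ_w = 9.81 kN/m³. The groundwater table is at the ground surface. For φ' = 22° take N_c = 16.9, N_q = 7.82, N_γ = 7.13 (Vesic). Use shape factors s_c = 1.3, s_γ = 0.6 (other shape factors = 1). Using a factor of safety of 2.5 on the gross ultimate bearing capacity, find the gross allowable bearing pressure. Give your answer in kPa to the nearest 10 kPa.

Water table at ground surface, so effective unit weight γ' = 19.5 − 9.81 = 9.69 kN/m³ is used throughout; overburden q = 9.69 × 1.96 = 18.992 kPa; the same γ' applies in the ½γBN_γ term.
Cohesion term c·N_c·s_c = 19.5 × 16.9 × 1.3 = 428.41 kPa; surcharge term q·N_q = 18.992 × 7.82 = 148.52 kPa; self-weight term 0.5·γ·B·N_γ·s_γ = 0.5 × 9.69 × 3.1 × 7.13 × 0.6 = 64.253 kPa.
q_ult = 428.41 + 148.52 + 64.253 = 641.19 kPa.
q_all = 641.19 / 2.5 = 256.48 kPa.

q_all ≈ 260 kPa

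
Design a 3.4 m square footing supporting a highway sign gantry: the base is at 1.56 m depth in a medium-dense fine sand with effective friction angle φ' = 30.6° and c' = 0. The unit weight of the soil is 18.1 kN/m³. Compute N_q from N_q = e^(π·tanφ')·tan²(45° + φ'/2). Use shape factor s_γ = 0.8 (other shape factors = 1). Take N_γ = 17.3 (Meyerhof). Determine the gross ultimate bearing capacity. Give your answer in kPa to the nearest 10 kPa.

q_ult ≈ 980 kPa

tan30.6° = 0.5914, so N_q = e^(π×0.5914)·tan²(60.3°) = 6.41 × 3.074 = 19.7.
q = γ·D_f = 18.1 × 1.56 = 28.236 kPa.
q·N_q = 28.236 × 19.704 = 556.35 kPa
0.5·γ·B·N_γ·s_γ = 0.5 × 18.1 × 3.4 × 17.3 × 0.8 = 425.86 kPa
q_ult = 556.35 + 425.86 = 982.21 kPa.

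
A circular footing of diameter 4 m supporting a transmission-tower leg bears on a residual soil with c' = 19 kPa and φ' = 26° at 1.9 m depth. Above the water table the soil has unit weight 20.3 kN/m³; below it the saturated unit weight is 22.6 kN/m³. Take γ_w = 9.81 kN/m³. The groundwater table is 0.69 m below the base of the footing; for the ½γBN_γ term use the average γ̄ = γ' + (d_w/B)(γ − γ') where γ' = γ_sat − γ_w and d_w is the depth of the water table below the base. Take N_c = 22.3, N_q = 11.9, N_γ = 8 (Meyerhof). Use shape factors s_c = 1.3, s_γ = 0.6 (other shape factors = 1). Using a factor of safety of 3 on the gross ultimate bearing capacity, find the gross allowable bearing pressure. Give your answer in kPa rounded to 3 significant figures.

q_all ≈ 382 kPa

Overburden at base level: q = 20.3 × 1.9 = 38.57 kPa.
The water table is 0.69 m below the base (< B = 4 m), so the ½γBN_γ term uses γ̄ = γ' + (d_w/B)(γ − γ') = 12.79 + (0.69/4)(20.3 − 12.79) = 14.085 kN/m³.
Cohesion term c·N_c·s_c = 19 × 22.3 × 1.3 = 550.81 kPa; surcharge term q·N_q = 38.57 × 11.9 = 458.98 kPa; self-weight term 0.5·γ·B·N_γ·s_γ = 0.5 × 14.085 × 4 × 8 × 0.6 = 135.22 kPa.
q_ult = 550.81 + 458.98 + 135.22 = 1145 kPa.
q_all = 1145 / 3 = 381.67 kPa.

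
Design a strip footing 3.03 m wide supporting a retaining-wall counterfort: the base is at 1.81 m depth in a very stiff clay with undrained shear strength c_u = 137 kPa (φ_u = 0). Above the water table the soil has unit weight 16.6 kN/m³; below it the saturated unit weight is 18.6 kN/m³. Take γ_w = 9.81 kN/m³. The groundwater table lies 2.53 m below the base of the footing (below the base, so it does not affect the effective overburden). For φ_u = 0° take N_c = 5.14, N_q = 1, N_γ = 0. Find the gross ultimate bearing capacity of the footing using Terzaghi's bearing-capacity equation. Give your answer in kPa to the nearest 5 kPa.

q_ult ≈ 735 kPa

Effective surcharge at the founding depth q = γ·D_f = 16.6 × 1.81 = 30.046 kPa.
q_ult = c·N_c + q·N_q
     = 137 × 5.14 + 30.046 × 1
     = 704.18 + 30.046 = 734.23 kPa.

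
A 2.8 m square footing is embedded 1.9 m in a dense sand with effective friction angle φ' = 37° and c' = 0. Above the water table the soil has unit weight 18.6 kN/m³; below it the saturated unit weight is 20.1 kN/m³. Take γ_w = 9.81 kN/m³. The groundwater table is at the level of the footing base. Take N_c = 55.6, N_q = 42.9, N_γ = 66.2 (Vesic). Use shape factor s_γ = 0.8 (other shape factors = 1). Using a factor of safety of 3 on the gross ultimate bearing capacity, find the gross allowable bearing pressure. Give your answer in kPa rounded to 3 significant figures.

q_all ≈ 760 kPa

Overburden at base level: q = 18.6 × 1.9 = 35.34 kPa.
Below the base the soil is submerged, so the ½γBN_γ term uses γ' = 20.1 − 9.81 = 10.29 kN/m³.
Surcharge term q·N_q = 35.34 × 42.9 = 1516.1 kPa; self-weight term 0.5·γ·B·N_γ·s_γ = 0.5 × 10.29 × 2.8 × 66.2 × 0.8 = 762.94 kPa.
q_ult = 1516.1 + 762.94 = 2279 kPa.
q_all = 2279 / 3 = 759.68 kPa.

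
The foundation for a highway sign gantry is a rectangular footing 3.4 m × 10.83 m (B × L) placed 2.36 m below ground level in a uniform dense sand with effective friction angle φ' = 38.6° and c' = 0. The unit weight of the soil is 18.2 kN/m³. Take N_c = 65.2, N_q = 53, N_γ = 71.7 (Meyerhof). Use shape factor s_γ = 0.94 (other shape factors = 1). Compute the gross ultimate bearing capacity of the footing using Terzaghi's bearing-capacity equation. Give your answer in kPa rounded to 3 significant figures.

q_ult ≈ 4360 kPa

Effective surcharge at the founding depth q = γ·D_f = 18.2 × 2.36 = 42.952 kPa.
q_ult = q·N_q + 0.5·γ·B·N_γ·s_γ
     = 42.952 × 53 + 0.5 × 18.2 × 3.4 × 71.7 × 0.94
     = 2276.5 + 2085.3 = 4361.8 kPa.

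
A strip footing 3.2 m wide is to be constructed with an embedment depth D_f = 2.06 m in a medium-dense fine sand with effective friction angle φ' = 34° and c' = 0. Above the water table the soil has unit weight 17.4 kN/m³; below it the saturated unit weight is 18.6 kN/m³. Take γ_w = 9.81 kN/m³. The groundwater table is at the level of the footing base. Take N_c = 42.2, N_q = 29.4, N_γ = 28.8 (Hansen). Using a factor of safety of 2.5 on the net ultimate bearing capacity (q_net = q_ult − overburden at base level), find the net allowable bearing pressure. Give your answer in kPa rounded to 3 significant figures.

Overburden at base level: q = 17.4 × 2.06 = 35.844 kPa.
Below the base the soil is submerged, so the ½γBN_γ term uses γ' = 18.6 − 9.81 = 8.79 kN/m³.
Surcharge term q·N_q = 35.844 × 29.4 = 1053.8 kPa; self-weight term 0.5·γ·B·N_γ = 0.5 × 8.79 × 3.2 × 28.8 = 405.04 kPa.
q_ult = 1053.8 + 405.04 = 1458.9 kPa.
q_net = 1458.9 − 35.844 = 1423 kPa.
q_all(net) = 1423 / 2.5 = 569.21 kPa.

q_all(net) ≈ 569 kPa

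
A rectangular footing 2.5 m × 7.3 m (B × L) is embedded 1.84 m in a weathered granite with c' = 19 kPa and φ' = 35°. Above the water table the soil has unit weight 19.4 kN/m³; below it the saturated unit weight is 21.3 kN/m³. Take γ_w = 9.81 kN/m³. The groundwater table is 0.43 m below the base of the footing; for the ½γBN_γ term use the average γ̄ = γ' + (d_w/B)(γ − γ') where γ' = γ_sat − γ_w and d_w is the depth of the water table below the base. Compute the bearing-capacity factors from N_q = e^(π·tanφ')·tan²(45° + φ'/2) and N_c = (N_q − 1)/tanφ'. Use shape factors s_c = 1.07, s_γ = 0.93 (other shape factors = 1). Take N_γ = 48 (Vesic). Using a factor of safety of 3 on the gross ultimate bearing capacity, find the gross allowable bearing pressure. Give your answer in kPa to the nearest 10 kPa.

N_q = e^(π·tan35°)·tan²(62.5°) = 33.3; N_c = (N_q − 1)/tanφ' = 46.12.
Effective surcharge at the founding depth q = γ·D_f = 19.4 × 1.84 = 35.696 kPa.
With d_w = 0.43 m < B, γ̄ = 11.49 + (0.43/2.5) × (19.4 − 11.49) = 12.851 kN/m³.
q_ult = c·N_c·s_c + q·N_q + 0.5·γ·B·N_γ·s_γ
     = 19 × 46.124 × 1.07 + 35.696 × 33.296 + 0.5 × 12.851 × 2.5 × 48 × 0.93
     = 937.69 + 1188.5 + 717.06 = 2843.3 kPa.
q_all = 2843.3 / 3 = 947.76 kPa.

q_all ≈ 950 kPa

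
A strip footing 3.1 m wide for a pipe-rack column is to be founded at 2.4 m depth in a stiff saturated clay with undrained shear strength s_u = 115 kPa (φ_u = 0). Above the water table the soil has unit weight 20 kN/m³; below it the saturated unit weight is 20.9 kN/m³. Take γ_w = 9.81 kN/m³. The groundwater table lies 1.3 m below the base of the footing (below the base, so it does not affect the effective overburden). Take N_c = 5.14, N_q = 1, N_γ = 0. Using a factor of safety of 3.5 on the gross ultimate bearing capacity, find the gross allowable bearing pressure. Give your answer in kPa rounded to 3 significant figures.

Overburden at base level: q = 20 × 2.4 = 48 kPa.
Cohesion term c·N_c = 115 × 5.14 = 591.1 kPa; surcharge term q·N_q = 48 × 1 = 48 kPa.
q_ult = 591.1 + 48 = 639.1 kPa.
q_all = 639.1 / 3.5 = 182.6 kPa.

q_all ≈ 183 kPa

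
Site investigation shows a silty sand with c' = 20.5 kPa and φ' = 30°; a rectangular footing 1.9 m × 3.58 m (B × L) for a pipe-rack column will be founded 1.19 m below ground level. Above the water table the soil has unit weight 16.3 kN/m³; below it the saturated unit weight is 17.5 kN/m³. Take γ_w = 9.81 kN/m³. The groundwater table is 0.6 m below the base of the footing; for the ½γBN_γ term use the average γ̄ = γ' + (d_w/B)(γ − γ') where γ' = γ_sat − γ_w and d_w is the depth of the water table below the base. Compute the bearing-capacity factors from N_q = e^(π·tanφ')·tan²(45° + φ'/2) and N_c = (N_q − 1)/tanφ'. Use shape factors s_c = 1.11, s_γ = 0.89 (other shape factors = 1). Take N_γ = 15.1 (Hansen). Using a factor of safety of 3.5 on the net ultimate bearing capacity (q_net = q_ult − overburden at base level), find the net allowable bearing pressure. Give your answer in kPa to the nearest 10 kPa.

q_all(net) ≈ 330 kPa

N_q = e^(π·tan30°)·tan²(60°) = 18.4; N_c = (N_q − 1)/tanφ' = 30.14.
Overburden at base level: q = 16.3 × 1.19 = 19.397 kPa.
The water table is 0.6 m below the base (< B = 1.9 m), so the ½γBN_γ term uses γ̄ = γ' + (d_w/B)(γ − γ') = 7.69 + (0.6/1.9)(16.3 − 7.69) = 10.409 kN/m³.
Cohesion term c·N_c·s_c = 20.5 × 30.14 × 1.11 = 685.83 kPa; surcharge term q·N_q = 19.397 × 18.401 = 356.93 kPa; self-weight term 0.5·γ·B·N_γ·s_γ = 0.5 × 10.409 × 1.9 × 15.1 × 0.89 = 132.89 kPa.
q_ult = 685.83 + 356.93 + 132.89 = 1175.6 kPa.
q_net = 1175.6 − 19.397 = 1156.2 kPa.
q_all(net) = 1156.2 / 3.5 = 330.36 kPa.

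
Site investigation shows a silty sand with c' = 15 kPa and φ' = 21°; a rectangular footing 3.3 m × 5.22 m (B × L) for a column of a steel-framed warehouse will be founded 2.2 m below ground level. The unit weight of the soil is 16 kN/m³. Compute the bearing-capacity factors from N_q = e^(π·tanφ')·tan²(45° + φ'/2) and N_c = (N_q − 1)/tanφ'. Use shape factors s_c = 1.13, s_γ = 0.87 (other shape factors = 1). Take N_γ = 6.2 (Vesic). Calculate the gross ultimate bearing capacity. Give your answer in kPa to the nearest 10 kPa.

q_ult ≈ 660 kPa

tan21° = 0.3839, so N_q = e^(π×0.3839)·tan²(55.5°) = 3.34 × 2.117 = 7.07.
N_c = (7.07 − 1)/tan21° = 15.81.
Effective surcharge at the founding depth q = γ·D_f = 16 × 2.2 = 35.2 kPa.
q_ult = c·N_c·s_c + q·N_q + 0.5·γ·B·N_γ·s_γ
     = 15 × 15.815 × 1.13 + 35.2 × 7.0708 + 0.5 × 16 × 3.3 × 6.2 × 0.87
     = 268.06 + 248.89 + 142.4 = 659.35 kPa.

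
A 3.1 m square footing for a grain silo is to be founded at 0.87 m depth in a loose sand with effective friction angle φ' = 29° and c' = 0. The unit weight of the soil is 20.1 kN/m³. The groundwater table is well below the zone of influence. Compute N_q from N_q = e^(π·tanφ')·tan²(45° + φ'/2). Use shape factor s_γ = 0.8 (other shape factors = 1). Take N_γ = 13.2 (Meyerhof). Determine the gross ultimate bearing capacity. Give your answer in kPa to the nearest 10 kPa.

tan29° = 0.5543, so N_q = e^(π×0.5543)·tan²(59.5°) = 5.705 × 2.882 = 16.44.
Effective surcharge at the founding depth q = γ·D_f = 20.1 × 0.87 = 17.487 kPa.
q_ult = q·N_q + 0.5·γ·B·N_γ·s_γ
     = 17.487 × 16.443 + 0.5 × 20.1 × 3.1 × 13.2 × 0.8
     = 287.54 + 329 = 616.54 kPa.

q_ult ≈ 620 kPa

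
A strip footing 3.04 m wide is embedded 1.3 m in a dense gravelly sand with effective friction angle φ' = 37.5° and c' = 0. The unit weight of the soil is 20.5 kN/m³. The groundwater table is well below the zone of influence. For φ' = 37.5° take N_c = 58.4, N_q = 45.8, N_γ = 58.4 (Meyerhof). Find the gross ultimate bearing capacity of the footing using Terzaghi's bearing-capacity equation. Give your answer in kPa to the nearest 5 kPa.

Effective surcharge at the founding depth q = γ·D_f = 20.5 × 1.3 = 26.65 kPa.
q_ult = q·N_q + 0.5·γ·B·N_γ
     = 26.65 × 45.8 + 0.5 × 20.5 × 3.04 × 58.4
     = 1220.6 + 1819.7 = 3040.3 kPa.

q_ult ≈ 3040 kPa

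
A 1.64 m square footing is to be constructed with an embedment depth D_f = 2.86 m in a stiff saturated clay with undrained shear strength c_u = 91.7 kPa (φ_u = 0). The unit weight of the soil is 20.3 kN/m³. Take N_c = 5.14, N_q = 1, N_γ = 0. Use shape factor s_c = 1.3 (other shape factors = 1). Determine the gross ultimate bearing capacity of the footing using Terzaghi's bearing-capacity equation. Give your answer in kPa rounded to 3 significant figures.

q_ult ≈ 671 kPa

Overburden at base level: q = 20.3 × 2.86 = 58.058 kPa.
Cohesion term c·N_c·s_c = 91.7 × 5.14 × 1.3 = 612.74 kPa; surcharge term q·N_q = 58.058 × 1 = 58.058 kPa.
q_ult = 612.74 + 58.058 = 670.8 kPa.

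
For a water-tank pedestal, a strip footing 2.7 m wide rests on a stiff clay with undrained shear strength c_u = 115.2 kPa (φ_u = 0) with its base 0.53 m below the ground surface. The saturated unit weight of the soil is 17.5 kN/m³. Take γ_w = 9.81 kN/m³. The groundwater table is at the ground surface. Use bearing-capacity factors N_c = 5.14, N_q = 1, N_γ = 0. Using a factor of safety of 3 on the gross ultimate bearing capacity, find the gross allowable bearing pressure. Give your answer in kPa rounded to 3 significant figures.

γ' = 17.5 − 9.81 = 7.69 kN/m³ (submerged throughout). q = 7.69 × 0.53 = 4.0757 kPa.
c·N_c = 115.2 × 5.14 = 592.13 kPa
q·N_q = 4.0757 × 1 = 4.0757 kPa
q_ult = 592.13 + 4.0757 = 596.2 kPa.
q_all = 596.2 / 3 = 198.73 kPa.

q_all ≈ 199 kPa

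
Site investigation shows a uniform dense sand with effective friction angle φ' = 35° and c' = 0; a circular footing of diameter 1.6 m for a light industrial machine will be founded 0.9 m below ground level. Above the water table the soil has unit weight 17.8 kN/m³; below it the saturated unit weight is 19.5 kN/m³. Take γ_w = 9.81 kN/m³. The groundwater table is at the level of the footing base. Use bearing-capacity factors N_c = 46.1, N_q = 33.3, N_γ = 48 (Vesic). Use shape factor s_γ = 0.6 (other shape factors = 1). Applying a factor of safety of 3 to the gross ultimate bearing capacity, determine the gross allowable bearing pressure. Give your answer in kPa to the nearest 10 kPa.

q_all ≈ 250 kPa

q = γ·D_f = 17.8 × 0.9 = 16.02 kPa.
For the ½γBN_γ term take γ' = 19.5 − 9.81 = 9.69 kN/m³ (soil below base is submerged).
q·N_q = 16.02 × 33.3 = 533.47 kPa
0.5·γ·B·N_γ·s_γ = 0.5 × 9.69 × 1.6 × 48 × 0.6 = 223.26 kPa
q_ult = 533.47 + 223.26 = 756.72 kPa.
q_all = q_ult / FS = 756.72 / 3 = 252.24 kPa.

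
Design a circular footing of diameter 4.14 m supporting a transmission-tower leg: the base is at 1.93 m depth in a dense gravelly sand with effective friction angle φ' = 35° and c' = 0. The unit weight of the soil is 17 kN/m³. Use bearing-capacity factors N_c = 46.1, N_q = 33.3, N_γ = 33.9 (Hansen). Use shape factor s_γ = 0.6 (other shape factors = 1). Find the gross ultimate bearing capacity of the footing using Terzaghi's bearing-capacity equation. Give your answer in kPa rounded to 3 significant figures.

q_ult ≈ 1810 kPa

Overburden at base level: q = 17 × 1.93 = 32.81 kPa.
Surcharge term q·N_q = 32.81 × 33.3 = 1092.6 kPa; self-weight term 0.5·γ·B·N_γ·s_γ = 0.5 × 17 × 4.14 × 33.9 × 0.6 = 715.76 kPa.
q_ult = 1092.6 + 715.76 = 1808.3 kPa.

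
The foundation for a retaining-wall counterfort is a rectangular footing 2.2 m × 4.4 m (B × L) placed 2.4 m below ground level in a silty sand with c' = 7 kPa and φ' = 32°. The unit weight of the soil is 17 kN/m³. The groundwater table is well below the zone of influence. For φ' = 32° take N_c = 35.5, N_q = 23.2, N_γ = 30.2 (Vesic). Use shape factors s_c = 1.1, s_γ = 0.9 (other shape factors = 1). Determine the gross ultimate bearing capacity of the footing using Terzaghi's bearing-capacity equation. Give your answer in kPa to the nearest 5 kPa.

q_ult ≈ 1730 kPa

q = γ·D_f = 17 × 2.4 = 40.8 kPa.
c·N_c·s_c = 7 × 35.5 × 1.1 = 273.35 kPa
q·N_q = 40.8 × 23.2 = 946.56 kPa
0.5·γ·B·N_γ·s_γ = 0.5 × 17 × 2.2 × 30.2 × 0.9 = 508.27 kPa
q_ult = 273.35 + 946.56 + 508.27 = 1728.2 kPa.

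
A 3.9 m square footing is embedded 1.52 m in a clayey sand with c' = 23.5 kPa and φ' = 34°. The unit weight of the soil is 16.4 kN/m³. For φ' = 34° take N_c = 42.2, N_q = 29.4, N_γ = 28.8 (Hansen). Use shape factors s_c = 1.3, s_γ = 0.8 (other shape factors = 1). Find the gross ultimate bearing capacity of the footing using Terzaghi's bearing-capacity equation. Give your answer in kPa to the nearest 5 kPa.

q_ult ≈ 2760 kPa

q = γ·D_f = 16.4 × 1.52 = 24.928 kPa.
c·N_c·s_c = 23.5 × 42.2 × 1.3 = 1289.2 kPa
q·N_q = 24.928 × 29.4 = 732.88 kPa
0.5·γ·B·N_γ·s_γ = 0.5 × 16.4 × 3.9 × 28.8 × 0.8 = 736.82 kPa
q_ult = 1289.2 + 732.88 + 736.82 = 2758.9 kPa.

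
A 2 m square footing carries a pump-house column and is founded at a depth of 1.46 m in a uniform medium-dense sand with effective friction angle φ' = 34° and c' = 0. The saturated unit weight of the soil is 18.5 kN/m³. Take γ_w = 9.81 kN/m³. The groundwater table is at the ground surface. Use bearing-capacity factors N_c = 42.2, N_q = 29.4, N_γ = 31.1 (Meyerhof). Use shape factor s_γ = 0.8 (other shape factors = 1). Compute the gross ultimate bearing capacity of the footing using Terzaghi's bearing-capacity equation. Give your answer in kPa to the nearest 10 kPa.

With the water table at the surface the whole profile is submerged: γ' = 18.5 − 9.81 = 8.69 kN/m³, so q = γ'·D_f = 12.687 kPa; the same γ' applies in the ½γBN_γ term.
q_ult = q·N_q + 0.5·γ·B·N_γ·s_γ
     = 12.687 × 29.4 + 0.5 × 8.69 × 2 × 31.1 × 0.8
     = 373.01 + 216.21 = 589.22 kPa.

q_ult ≈ 590 kPa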